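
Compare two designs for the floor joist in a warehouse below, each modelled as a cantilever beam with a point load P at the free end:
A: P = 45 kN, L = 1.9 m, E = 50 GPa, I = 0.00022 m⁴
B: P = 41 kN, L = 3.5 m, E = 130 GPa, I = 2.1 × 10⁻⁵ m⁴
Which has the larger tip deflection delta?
Model: a cantilever beam with a point load P at the free end, so delta = (P·L^3) / (3·E·I) (SI units).
  A: delta = (45000 × 1.9^3) / (3 × (5 × 10¹⁰) × 0.00022) = 0.009353 m = 9.353 mm
  B: delta = (41000 × 3.5^3) / (3 × (1.3 × 10¹¹) × (2.1 × 10⁻⁵)) = 0.2146 m = 214.6 mm
214.6 mm > 9.353 mm, so B is larger.
Final answer: B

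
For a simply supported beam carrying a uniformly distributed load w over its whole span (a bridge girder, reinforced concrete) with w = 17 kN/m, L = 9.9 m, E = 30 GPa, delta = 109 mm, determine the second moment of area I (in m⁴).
Model: a simply supported beam carrying a uniformly distributed load w over its whole span, so delta = (5·w·L^4) / (384·E·I).
Solve for I: I = (5·w·L^4) / (384·delta·E).
Convert to SI units:
  w = 17 kN/m = 17000 N/m
  E = 30 GPa = 3 × 10¹⁰ Pa
  delta = 109 mm = 0.109 m
Substitute:
  I = (5 × 17000 × 9.9^4) / (384 × 0.109 × (3 × 10¹⁰))
  I = 0.0006503 m⁴
Final answer: I = 0.0006503 m⁴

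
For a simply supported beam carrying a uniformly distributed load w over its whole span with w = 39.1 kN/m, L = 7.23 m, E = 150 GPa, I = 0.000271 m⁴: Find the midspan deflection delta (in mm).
Model: a simply supported beam carrying a uniformly distributed load w over its whole span, so delta = (5·w·L^4) / (384·E·I).
Convert to SI units:
  w = 39.1 kN/m = 39100 N/m
  E = 150 GPa = 1.5 × 10¹¹ Pa
Substitute:
  delta = (5 × 39100 × 7.23^4) / (384 × (1.5 × 10¹¹) × 0.000271)
  delta = 0.03422 m
Convert: delta = 0.03422 m = 34.22 mm
Final answer: delta = 34.22 mm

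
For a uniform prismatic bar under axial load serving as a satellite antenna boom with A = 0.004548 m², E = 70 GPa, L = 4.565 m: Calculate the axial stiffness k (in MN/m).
Model: a uniform prismatic bar under axial load, so k = (A·E) / L.
Convert to SI units:
  E = 70 GPa = 7 × 10¹⁰ Pa
Substitute:
  k = (0.004548 × (7 × 10¹⁰)) / 4.565
  k = 6.974 × 10⁷ N/m
Convert: k = 6.974 × 10⁷ N/m = 69.74 MN/m
Final answer: k = 69.74 MN/m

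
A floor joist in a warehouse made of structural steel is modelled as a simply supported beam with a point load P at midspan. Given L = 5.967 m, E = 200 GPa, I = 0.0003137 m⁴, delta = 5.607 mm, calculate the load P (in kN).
Model: a simply supported beam with a point load P at midspan, so delta = (P·L^3) / (48·E·I).
Solve for P: P = (48·delta·E·I) / L^3.
Convert to SI units:
  E = 200 GPa = 2 × 10¹¹ Pa
  delta = 5.607 mm = 0.005607 m
Substitute:
  P = (48 × 0.005607 × (2 × 10¹¹) × 0.0003137) / 5.967^3
  P = 79480 N
Convert: P = 79480 N = 79.48 kN
Final answer: P = 79.48 kN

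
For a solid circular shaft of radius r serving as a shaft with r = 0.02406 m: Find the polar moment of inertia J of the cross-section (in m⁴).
Model: a solid circular shaft of radius r, so J = (π·r^4) / 2.
Substitute:
  J = (π × 0.02406^4) / 2
  J = 5.264 × 10⁻⁷ m⁴
Final answer: J = 5.264 × 10⁻⁷ m⁴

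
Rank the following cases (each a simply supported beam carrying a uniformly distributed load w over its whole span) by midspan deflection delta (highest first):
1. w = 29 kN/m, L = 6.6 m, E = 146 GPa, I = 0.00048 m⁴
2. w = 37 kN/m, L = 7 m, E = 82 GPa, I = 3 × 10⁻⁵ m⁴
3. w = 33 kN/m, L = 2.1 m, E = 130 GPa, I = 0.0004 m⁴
Model: a simply supported beam carrying a uniformly distributed load w over its whole span, so delta = (5·w·L^4) / (384·E·I) (SI units).
  Case 1: delta = (5 × 29000 × 6.6^4) / (384 × (1.46 × 10¹¹) × 0.00048) = 0.01022 m = 10.22 mm
  Case 2: delta = (5 × 37000 × 7^4) / (384 × (8.2 × 10¹⁰) × (3 × 10⁻⁵)) = 0.4702 m = 470.2 mm
  Case 3: delta = (5 × 33000 × 2.1^4) / (384 × (1.3 × 10¹¹) × 0.0004) = 0.0001607 m = 0.1607 mm
Ordering: 470.2 mm (case 2) > 10.22 mm (case 1) > 0.1607 mm (case 3)
Final answer: 2, 1, 3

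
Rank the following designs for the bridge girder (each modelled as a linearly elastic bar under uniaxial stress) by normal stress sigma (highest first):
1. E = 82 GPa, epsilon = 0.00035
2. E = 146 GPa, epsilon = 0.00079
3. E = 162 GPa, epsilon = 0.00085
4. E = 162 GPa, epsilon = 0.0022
Model: a linearly elastic bar under uniaxial stress, so sigma = E·epsilon (SI units).
  Case 1: sigma = (8.2 × 10¹⁰) × 0.00035 = 2.87 × 10⁷ Pa = 28.7 MPa
  Case 2: sigma = (1.46 × 10¹¹) × 0.00079 = 1.153 × 10⁸ Pa = 115.3 MPa
  Case 3: sigma = (1.62 × 10¹¹) × 0.00085 = 1.377 × 10⁸ Pa = 137.7 MPa
  Case 4: sigma = (1.62 × 10¹¹) × 0.0022 = 3.564 × 10⁸ Pa = 356.4 MPa
Ordering: 356.4 MPa (case 4) > 137.7 MPa (case 3) > 115.3 MPa (case 2) > 28.7 MPa (case 1)
Final answer: 4, 3, 2, 1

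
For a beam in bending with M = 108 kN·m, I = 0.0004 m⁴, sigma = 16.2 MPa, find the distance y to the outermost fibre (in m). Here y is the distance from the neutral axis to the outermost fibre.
Model: a beam in bending, so sigma = (M·y) / I.
Solve for y: y = (sigma·I) / M.
Convert to SI units:
  M = 108 kN·m = 108000 N·m
  sigma = 16.2 MPa = 1.62 × 10⁷ Pa
Substitute:
  y = ((1.62 × 10⁷) × 0.0004) / 108000
  y = 0.06 m
Final answer: y = 0.06 m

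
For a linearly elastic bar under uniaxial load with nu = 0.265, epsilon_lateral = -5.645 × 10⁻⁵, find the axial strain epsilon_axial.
Model: a linearly elastic bar under uniaxial load, so epsilon_lateral = -nu·epsilon_axial.
Solve for epsilon_axial: epsilon_axial = -epsilon_lateral / nu.
Substitute:
  epsilon_axial = -(-5.645 × 10⁻⁵) / 0.265
  epsilon_axial = 0.000213
Final answer: epsilon_axial = 0.000213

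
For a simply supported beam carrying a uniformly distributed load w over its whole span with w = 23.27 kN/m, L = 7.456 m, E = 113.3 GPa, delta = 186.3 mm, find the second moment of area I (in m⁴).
Model: a simply supported beam carrying a uniformly distributed load w over its whole span, so delta = (5·w·L^4) / (384·E·I).
Solve for I: I = (5·w·L^4) / (384·delta·E).
Convert to SI units:
  w = 23.27 kN/m = 23270 N/m
  E = 113.3 GPa = 1.133 × 10¹¹ Pa
  delta = 186.3 mm = 0.1863 m
Substitute:
  I = (5 × 23270 × 7.456^4) / (384 × 0.1863 × (1.133 × 10¹¹))
  I = 4.436 × 10⁻⁵ m⁴
Final answer: I = 4.436 × 10⁻⁵ m⁴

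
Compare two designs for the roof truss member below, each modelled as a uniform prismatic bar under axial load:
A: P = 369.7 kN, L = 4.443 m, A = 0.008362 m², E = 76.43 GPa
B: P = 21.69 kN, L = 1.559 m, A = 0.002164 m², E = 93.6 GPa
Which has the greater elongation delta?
Model: a uniform prismatic bar under axial load, so delta = (P·L) / (A·E) (SI units).
  A: delta = (369700 × 4.443) / (0.008362 × (7.643 × 10¹⁰)) = 0.00257 m = 2.57 mm
  B: delta = (21690 × 1.559) / (0.002164 × (9.36 × 10¹⁰)) = 0.0001669 m = 0.1669 mm
2.57 mm > 0.1669 mm, so A is larger.
Final answer: A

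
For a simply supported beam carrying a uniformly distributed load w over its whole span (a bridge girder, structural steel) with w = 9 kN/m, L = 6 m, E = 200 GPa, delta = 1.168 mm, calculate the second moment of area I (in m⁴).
Model: a simply supported beam carrying a uniformly distributed load w over its whole span, so delta = (5·w·L^4) / (384·E·I).
Solve for I: I = (5·w·L^4) / (384·delta·E).
Convert to SI units:
  w = 9 kN/m = 9000 N/m
  E = 200 GPa = 2 × 10¹¹ Pa
  delta = 1.168 mm = 0.001168 m
Substitute:
  I = (5 × 9000 × 6^4) / (384 × 0.001168 × (2 × 10¹¹))
  I = 0.0006501 m⁴
Final answer: I = 0.0006501 m⁴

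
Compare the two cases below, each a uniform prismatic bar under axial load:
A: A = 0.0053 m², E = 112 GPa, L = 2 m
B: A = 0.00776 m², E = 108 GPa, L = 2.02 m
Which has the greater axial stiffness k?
Model: a uniform prismatic bar under axial load, so k = (A·E) / L (SI units).
  A: k = (0.0053 × (1.12 × 10¹¹)) / 2 = 2.968 × 10⁸ N/m = 296.8 MN/m
  B: k = (0.00776 × (1.08 × 10¹¹)) / 2.02 = 4.149 × 10⁸ N/m = 414.9 MN/m
414.9 MN/m > 296.8 MN/m, so B is larger.
Final answer: B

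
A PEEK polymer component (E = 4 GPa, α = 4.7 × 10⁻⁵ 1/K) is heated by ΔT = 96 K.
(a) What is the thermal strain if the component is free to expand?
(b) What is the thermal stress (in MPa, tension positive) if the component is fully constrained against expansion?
(a) Free thermal strain ε_th = α·ΔT = (4.7 × 10⁻⁵) × 96 = 0.004512
(b) Fully constrained, the expansion is suppressed, so σ = -E·α·ΔT. Convert E = 4 GPa = 4 × 10⁹ Pa.
  σ = -(4 × 10⁹) × (4.7 × 10⁻⁵) × 96 = -1.805 × 10⁷ Pa = -18.05 MPa (compressive)
Final answer: (a) ε_th = 0.004512, (b) σ = -18.05 MPa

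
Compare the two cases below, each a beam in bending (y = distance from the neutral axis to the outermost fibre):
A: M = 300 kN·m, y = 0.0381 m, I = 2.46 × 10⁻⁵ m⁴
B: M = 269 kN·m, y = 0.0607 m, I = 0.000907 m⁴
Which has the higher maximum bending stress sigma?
Model: a beam in bending (y = distance from the neutral axis to the outermost fibre), so sigma = (M·y) / I (SI units).
  A: sigma = (300000 × 0.0381) / (2.46 × 10⁻⁵) = 4.646 × 10⁸ Pa = 464.6 MPa
  B: sigma = (269000 × 0.0607) / 0.000907 = 1.8 × 10⁷ Pa = 18 MPa
464.6 MPa > 18 MPa, so A is larger.
Final answer: A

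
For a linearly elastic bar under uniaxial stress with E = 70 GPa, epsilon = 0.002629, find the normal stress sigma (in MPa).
Model: a linearly elastic bar under uniaxial stress, so epsilon = sigma / E.
Solve for sigma: sigma = epsilon·E.
Convert to SI units:
  E = 70 GPa = 7 × 10¹⁰ Pa
Substitute:
  sigma = 0.002629 × (7 × 10¹⁰)
  sigma = 1.84 × 10⁸ Pa
Convert: sigma = 1.84 × 10⁸ Pa = 184 MPa
Final answer: sigma = 184 MPa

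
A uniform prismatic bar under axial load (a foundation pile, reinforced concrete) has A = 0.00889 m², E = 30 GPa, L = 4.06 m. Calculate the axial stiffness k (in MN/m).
Model: a uniform prismatic bar under axial load, so k = (A·E) / L.
Convert to SI units:
  E = 30 GPa = 3 × 10¹⁰ Pa
Substitute:
  k = (0.00889 × (3 × 10¹⁰)) / 4.06
  k = 6.569 × 10⁷ N/m
Convert: k = 6.569 × 10⁷ N/m = 65.69 MN/m
Final answer: k = 65.69 MN/m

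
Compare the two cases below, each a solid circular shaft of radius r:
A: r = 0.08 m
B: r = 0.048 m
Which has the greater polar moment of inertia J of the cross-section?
Model: a solid circular shaft of radius r, so J = (π·r^4) / 2 (SI units).
  A: J = (π × 0.08^4) / 2 = 6.434 × 10⁻⁵ m⁴
  B: J = (π × 0.048^4) / 2 = 8.338 × 10⁻⁶ m⁴
6.434 × 10⁻⁵ m⁴ > 8.338 × 10⁻⁶ m⁴, so A is larger.
Final answer: A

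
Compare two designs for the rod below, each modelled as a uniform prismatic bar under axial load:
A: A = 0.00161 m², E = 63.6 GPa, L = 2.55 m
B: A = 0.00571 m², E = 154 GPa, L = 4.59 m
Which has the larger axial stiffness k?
Model: a uniform prismatic bar under axial load, so k = (A·E) / L (SI units).
  A: k = (0.00161 × (6.36 × 10¹⁰)) / 2.55 = 4.016 × 10⁷ N/m = 40.16 MN/m
  B: k = (0.00571 × (1.54 × 10¹¹)) / 4.59 = 1.916 × 10⁸ N/m = 191.6 MN/m
191.6 MN/m > 40.16 MN/m, so B is larger.
Final answer: B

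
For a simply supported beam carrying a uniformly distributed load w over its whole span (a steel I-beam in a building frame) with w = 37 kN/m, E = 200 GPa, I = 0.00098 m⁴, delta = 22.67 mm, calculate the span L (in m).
Model: a simply supported beam carrying a uniformly distributed load w over its whole span, so delta = (5·w·L^4) / (384·E·I).
Solve for L: L = ((384·delta·E·I) / (5·w))^(1/4).
Convert to SI units:
  w = 37 kN/m = 37000 N/m
  E = 200 GPa = 2 × 10¹¹ Pa
  delta = 22.67 mm = 0.02267 m
Substitute:
  L = ((384 × 0.02267 × (2 × 10¹¹) × 0.00098) / (5 × 37000))^(1/4)
  L = 9.8 m
Final answer: L = 9.8 m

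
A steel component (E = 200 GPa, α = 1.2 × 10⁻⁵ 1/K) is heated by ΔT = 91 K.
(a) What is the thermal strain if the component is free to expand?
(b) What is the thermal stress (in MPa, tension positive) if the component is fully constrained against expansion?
(a) Free thermal strain ε_th = α·ΔT = (1.2 × 10⁻⁵) × 91 = 0.001092
(b) Fully constrained, the expansion is suppressed, so σ = -E·α·ΔT. Convert E = 200 GPa = 2 × 10¹¹ Pa.
  σ = -(2 × 10¹¹) × (1.2 × 10⁻⁵) × 91 = -2.184 × 10⁸ Pa = -218.4 MPa (compressive)
Final answer: (a) ε_th = 0.001092, (b) σ = -218.4 MPa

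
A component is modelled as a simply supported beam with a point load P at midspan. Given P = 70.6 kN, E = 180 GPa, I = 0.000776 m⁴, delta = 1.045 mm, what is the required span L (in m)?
Model: a simply supported beam with a point load P at midspan, so delta = (P·L^3) / (48·E·I).
Solve for L: L = ((48·delta·E·I) / P)^(1/3).
Convert to SI units:
  P = 70.6 kN = 70600 N
  E = 180 GPa = 1.8 × 10¹¹ Pa
  delta = 1.045 mm = 0.001045 m
Substitute:
  L = ((48 × 0.001045 × (1.8 × 10¹¹) × 0.000776) / 70600)^(1/3)
  L = 4.63 m
Final answer: L = 4.63 m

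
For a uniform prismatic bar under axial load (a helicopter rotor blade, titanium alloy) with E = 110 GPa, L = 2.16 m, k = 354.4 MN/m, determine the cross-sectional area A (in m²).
Model: a uniform prismatic bar under axial load, so k = (A·E) / L.
Solve for A: A = (k·L) / E.
Convert to SI units:
  E = 110 GPa = 1.1 × 10¹¹ Pa
  k = 354.4 MN/m = 3.544 × 10⁸ N/m
Substitute:
  A = ((3.544 × 10⁸) × 2.16) / (1.1 × 10¹¹)
  A = 0.006959 m²
Final answer: A = 0.006959 m²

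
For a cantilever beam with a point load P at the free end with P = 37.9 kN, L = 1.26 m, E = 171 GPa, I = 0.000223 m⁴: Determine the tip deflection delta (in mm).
Model: a cantilever beam with a point load P at the free end, so delta = (P·L^3) / (3·E·I).
Convert to SI units:
  P = 37.9 kN = 37900 N
  E = 171 GPa = 1.71 × 10¹¹ Pa
Substitute:
  delta = (37900 × 1.26^3) / (3 × (1.71 × 10¹¹) × 0.000223)
  delta = 0.0006627 m
Convert: delta = 0.0006627 m = 0.6627 mm
Final answer: delta = 0.6627 mm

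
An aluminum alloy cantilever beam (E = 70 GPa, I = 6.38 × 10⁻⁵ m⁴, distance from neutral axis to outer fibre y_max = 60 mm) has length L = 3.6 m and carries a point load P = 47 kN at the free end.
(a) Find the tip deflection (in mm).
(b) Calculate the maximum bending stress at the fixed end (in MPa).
(a) Tip deflection of a cantilever with an end point load: δ = P·L^3 / (3·E·I). Convert P = 47 kN = 47000 N, E = 70 GPa = 7 × 10¹⁰ Pa.
  δ = (47000 × 3.6^3) / (3 × (7 × 10¹⁰) × (6.38 × 10⁻⁵)) = 0.1637 m = 163.7 mm
(b) Maximum bending moment at the fixed end: M = P·L = 47000 × 3.6 = 169200 N·m. Convert y_max = 60 mm = 0.06 m.
  σ = M·y_max / I = (169200 × 0.06) / (6.38 × 10⁻⁵) = 1.591 × 10⁸ Pa = 159.1 MPa
Final answer: (a) δ = 163.7 mm, (b) σ = 159.1 MPa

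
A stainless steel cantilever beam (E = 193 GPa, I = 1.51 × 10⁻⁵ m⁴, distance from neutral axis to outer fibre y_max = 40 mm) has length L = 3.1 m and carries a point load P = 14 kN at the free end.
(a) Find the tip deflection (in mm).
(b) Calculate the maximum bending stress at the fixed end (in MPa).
(a) Tip deflection of a cantilever with an end point load: δ = P·L^3 / (3·E·I). Convert P = 14 kN = 14000 N, E = 193 GPa = 1.93 × 10¹¹ Pa.
  δ = (14000 × 3.1^3) / (3 × (1.93 × 10¹¹) × (1.51 × 10⁻⁵)) = 0.0477 m = 47.7 mm
(b) Maximum bending moment at the fixed end: M = P·L = 14000 × 3.1 = 43400 N·m. Convert y_max = 40 mm = 0.04 m.
  σ = M·y_max / I = (43400 × 0.04) / (1.51 × 10⁻⁵) = 1.15 × 10⁸ Pa = 115 MPa
Final answer: (a) δ = 47.7 mm, (b) σ = 115 MPa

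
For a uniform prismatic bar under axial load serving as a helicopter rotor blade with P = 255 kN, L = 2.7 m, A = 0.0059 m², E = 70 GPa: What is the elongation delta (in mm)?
Model: a uniform prismatic bar under axial load, so delta = (P·L) / (A·E).
Convert to SI units:
  P = 255 kN = 255000 N
  E = 70 GPa = 7 × 10¹⁰ Pa
Substitute:
  delta = (255000 × 2.7) / (0.0059 × (7 × 10¹⁰))
  delta = 0.001667 m
Convert: delta = 0.001667 m = 1.667 mm
Final answer: delta = 1.667 mm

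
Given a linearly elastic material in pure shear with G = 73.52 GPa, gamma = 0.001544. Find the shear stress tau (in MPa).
Model: a linearly elastic material in pure shear, so tau = G·gamma.
Convert to SI units:
  G = 73.52 GPa = 7.352 × 10¹⁰ Pa
Substitute:
  tau = (7.352 × 10¹⁰) × 0.001544
  tau = 1.135 × 10⁸ Pa
Convert: tau = 1.135 × 10⁸ Pa = 113.5 MPa
Final answer: tau = 113.5 MPa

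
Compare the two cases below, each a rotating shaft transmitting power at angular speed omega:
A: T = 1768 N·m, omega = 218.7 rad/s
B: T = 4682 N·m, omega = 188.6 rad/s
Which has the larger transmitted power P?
Model: a rotating shaft transmitting power at angular speed omega, so P = T·omega (SI units).
  A: P = 1768 × 218.7 = 386700 W = 386.7 kW
  B: P = 4682 × 188.6 = 883000 W = 883 kW
883 kW > 386.7 kW, so B is larger.
Final answer: B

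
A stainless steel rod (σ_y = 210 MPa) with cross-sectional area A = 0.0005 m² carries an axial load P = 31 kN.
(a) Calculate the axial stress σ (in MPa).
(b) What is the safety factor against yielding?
(a) Axial stress σ = P/A. Convert P = 31 kN = 31000 N.
  σ = 31000 / 0.0005 = 6.2 × 10⁷ Pa = 62 MPa
(b) Safety factor SF = σ_y/σ = 210 / 62 = 3.387
Final answer: (a) σ = 62 MPa, (b) SF = 3.387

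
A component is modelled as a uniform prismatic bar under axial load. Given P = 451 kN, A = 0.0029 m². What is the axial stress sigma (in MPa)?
Model: a uniform prismatic bar under axial load, so sigma = P / A.
Convert to SI units:
  P = 451 kN = 451000 N
Substitute:
  sigma = 451000 / 0.0029
  sigma = 1.555 × 10⁸ Pa
Convert: sigma = 1.555 × 10⁸ Pa = 155.5 MPa
Final answer: sigma = 155.5 MPa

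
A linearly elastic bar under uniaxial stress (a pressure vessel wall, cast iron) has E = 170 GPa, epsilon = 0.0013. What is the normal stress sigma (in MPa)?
Model: a linearly elastic bar under uniaxial stress, so sigma = E·epsilon.
Convert to SI units:
  E = 170 GPa = 1.7 × 10¹¹ Pa
Substitute:
  sigma = (1.7 × 10¹¹) × 0.0013
  sigma = 2.21 × 10⁸ Pa
Convert: sigma = 2.21 × 10⁸ Pa = 221 MPa
Final answer: sigma = 221 MPa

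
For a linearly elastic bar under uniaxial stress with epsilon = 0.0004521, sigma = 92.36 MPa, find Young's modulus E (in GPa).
Model: a linearly elastic bar under uniaxial stress, so sigma = E·epsilon.
Solve for E: E = sigma / epsilon.
Convert to SI units:
  sigma = 92.36 MPa = 9.236 × 10⁷ Pa
Substitute:
  E = (9.236 × 10⁷) / 0.0004521
  E = 2.043 × 10¹¹ Pa
Convert: E = 2.043 × 10¹¹ Pa = 204.3 GPa
Final answer: E = 204.3 GPa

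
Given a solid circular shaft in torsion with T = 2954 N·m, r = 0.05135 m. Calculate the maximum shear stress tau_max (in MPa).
Model: a solid circular shaft in torsion, so tau_max = (2·T) / (π·r^3).
Substitute:
  tau_max = (2 × 2954) / (π × 0.05135^3)
  tau_max = 1.389 × 10⁷ Pa
Convert: tau_max = 1.389 × 10⁷ Pa = 13.89 MPa
Final answer: tau_max = 13.89 MPa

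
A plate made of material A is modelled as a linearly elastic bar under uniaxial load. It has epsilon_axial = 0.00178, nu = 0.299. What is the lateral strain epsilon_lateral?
Model: a linearly elastic bar under uniaxial load, so epsilon_lateral = -nu·epsilon_axial.
Substitute:
  epsilon_lateral = -(0.299 × 0.00178)
  epsilon_lateral = -0.0005322
Final answer: epsilon_lateral = -0.0005322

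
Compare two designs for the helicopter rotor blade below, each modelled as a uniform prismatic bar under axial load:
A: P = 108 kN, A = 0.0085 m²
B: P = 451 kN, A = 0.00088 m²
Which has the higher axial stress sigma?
Model: a uniform prismatic bar under axial load, so sigma = P / A (SI units).
  A: sigma = 108000 / 0.0085 = 1.271 × 10⁷ Pa = 12.71 MPa
  B: sigma = 451000 / 0.00088 = 5.125 × 10⁸ Pa = 512.5 MPa
512.5 MPa > 12.71 MPa, so B is larger.
Final answer: B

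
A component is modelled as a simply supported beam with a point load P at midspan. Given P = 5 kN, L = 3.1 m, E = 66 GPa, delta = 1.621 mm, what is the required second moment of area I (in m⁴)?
Model: a simply supported beam with a point load P at midspan, so delta = (P·L^3) / (48·E·I).
Solve for I: I = (P·L^3) / (48·delta·E).
Convert to SI units:
  P = 5 kN = 5000 N
  E = 66 GPa = 6.6 × 10¹⁰ Pa
  delta = 1.621 mm = 0.001621 m
Substitute:
  I = (5000 × 3.1^3) / (48 × 0.001621 × (6.6 × 10¹⁰))
  I = 2.901 × 10⁻⁵ m⁴
Final answer: I = 2.901 × 10⁻⁵ m⁴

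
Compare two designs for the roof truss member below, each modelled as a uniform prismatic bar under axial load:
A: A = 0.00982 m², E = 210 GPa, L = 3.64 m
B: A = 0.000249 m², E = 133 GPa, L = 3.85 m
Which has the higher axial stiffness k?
Model: a uniform prismatic bar under axial load, so k = (A·E) / L (SI units).
  A: k = (0.00982 × (2.1 × 10¹¹)) / 3.64 = 5.665 × 10⁸ N/m = 566.5 MN/m
  B: k = (0.000249 × (1.33 × 10¹¹)) / 3.85 = 8.602 × 10⁶ N/m = 8.602 MN/m
566.5 MN/m > 8.602 MN/m, so A is larger.
Final answer: A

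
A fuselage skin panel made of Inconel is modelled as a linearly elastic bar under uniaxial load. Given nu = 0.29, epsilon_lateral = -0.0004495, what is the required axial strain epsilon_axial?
Model: a linearly elastic bar under uniaxial load, so epsilon_lateral = -nu·epsilon_axial.
Solve for epsilon_axial: epsilon_axial = -epsilon_lateral / nu.
Substitute:
  epsilon_axial = -(-0.0004495) / 0.29
  epsilon_axial = 0.00155
Final answer: epsilon_axial = 0.00155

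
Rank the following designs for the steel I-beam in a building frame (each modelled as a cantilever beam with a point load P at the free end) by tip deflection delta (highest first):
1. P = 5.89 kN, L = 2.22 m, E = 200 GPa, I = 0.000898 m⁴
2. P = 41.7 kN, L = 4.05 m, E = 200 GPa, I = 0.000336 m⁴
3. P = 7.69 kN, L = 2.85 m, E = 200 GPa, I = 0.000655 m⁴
Model: a cantilever beam with a point load P at the free end, so delta = (P·L^3) / (3·E·I) (SI units).
  Case 1: delta = (5890 × 2.22^3) / (3 × (2 × 10¹¹) × 0.000898) = 0.0001196 m = 0.1196 mm
  Case 2: delta = (41700 × 4.05^3) / (3 × (2 × 10¹¹) × 0.000336) = 0.01374 m = 13.74 mm
  Case 3: delta = (7690 × 2.85^3) / (3 × (2 × 10¹¹) × 0.000655) = 0.000453 m = 0.453 mm
Ordering: 13.74 mm (case 2) > 0.453 mm (case 3) > 0.1196 mm (case 1)
Final answer: 2, 3, 1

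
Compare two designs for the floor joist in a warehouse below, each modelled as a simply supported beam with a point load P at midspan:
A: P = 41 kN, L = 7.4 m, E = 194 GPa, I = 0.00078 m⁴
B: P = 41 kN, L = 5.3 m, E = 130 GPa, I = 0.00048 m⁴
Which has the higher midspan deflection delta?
Model: a simply supported beam with a point load P at midspan, so delta = (P·L^3) / (48·E·I) (SI units).
  A: delta = (41000 × 7.4^3) / (48 × (1.94 × 10¹¹) × 0.00078) = 0.002287 m = 2.287 mm
  B: delta = (41000 × 5.3^3) / (48 × (1.3 × 10¹¹) × 0.00048) = 0.002038 m = 2.038 mm
2.287 mm > 2.038 mm, so A is larger.
Final answer: A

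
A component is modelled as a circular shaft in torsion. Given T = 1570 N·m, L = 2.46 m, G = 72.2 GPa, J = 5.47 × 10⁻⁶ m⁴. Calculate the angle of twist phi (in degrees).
Model: a circular shaft in torsion, so phi = (T·L) / (G·J).
Convert to SI units:
  G = 72.2 GPa = 7.22 × 10¹⁰ Pa
Substitute:
  phi = (1570 × 2.46) / ((7.22 × 10¹⁰) × (5.47 × 10⁻⁶))
  phi = 0.009779 rad
Convert to degrees: phi = 0.009779 × 180/π = 0.5603°
Final answer: phi = 0.5603°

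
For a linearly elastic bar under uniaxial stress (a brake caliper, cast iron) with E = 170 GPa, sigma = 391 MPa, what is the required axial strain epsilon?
Model: a linearly elastic bar under uniaxial stress, so sigma = E·epsilon.
Solve for epsilon: epsilon = sigma / E.
Convert to SI units:
  E = 170 GPa = 1.7 × 10¹¹ Pa
  sigma = 391 MPa = 3.91 × 10⁸ Pa
Substitute:
  epsilon = (3.91 × 10⁸) / (1.7 × 10¹¹)
  epsilon = 0.0023
Final answer: epsilon = 0.0023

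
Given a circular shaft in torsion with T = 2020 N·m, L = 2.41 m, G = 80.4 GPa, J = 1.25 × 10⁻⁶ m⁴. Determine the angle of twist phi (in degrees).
Model: a circular shaft in torsion, so phi = (T·L) / (G·J).
Convert to SI units:
  G = 80.4 GPa = 8.04 × 10¹⁰ Pa
Substitute:
  phi = (2020 × 2.41) / ((8.04 × 10¹⁰) × (1.25 × 10⁻⁶))
  phi = 0.04844 rad
Convert to degrees: phi = 0.04844 × 180/π = 2.775°
Final answer: phi = 2.775°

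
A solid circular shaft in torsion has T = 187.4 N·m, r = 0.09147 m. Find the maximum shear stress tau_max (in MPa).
Model: a solid circular shaft in torsion, so tau_max = (2·T) / (π·r^3).
Substitute:
  tau_max = (2 × 187.4) / (π × 0.09147^3)
  tau_max = 155900 Pa
Convert: tau_max = 155900 Pa = 0.1559 MPa
Final answer: tau_max = 0.1559 MPa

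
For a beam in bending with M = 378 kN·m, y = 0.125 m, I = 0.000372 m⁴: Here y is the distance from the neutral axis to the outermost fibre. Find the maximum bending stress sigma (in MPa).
Model: a beam in bending, so sigma = (M·y) / I.
Convert to SI units:
  M = 378 kN·m = 378000 N·m
Substitute:
  sigma = (378000 × 0.125) / 0.000372
  sigma = 1.27 × 10⁸ Pa
Convert: sigma = 1.27 × 10⁸ Pa = 127 MPa
Final answer: sigma = 127 MPa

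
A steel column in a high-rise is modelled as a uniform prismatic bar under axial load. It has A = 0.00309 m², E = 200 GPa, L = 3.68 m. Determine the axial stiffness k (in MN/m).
Model: a uniform prismatic bar under axial load, so k = (A·E) / L.
Convert to SI units:
  E = 200 GPa = 2 × 10¹¹ Pa
Substitute:
  k = (0.00309 × (2 × 10¹¹)) / 3.68
  k = 1.679 × 10⁸ N/m
Convert: k = 1.679 × 10⁸ N/m = 167.9 MN/m
Final answer: k = 167.9 MN/m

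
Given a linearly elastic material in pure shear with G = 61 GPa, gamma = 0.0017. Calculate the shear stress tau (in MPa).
Model: a linearly elastic material in pure shear, so tau = G·gamma.
Convert to SI units:
  G = 61 GPa = 6.1 × 10¹⁰ Pa
Substitute:
  tau = (6.1 × 10¹⁰) × 0.0017
  tau = 1.037 × 10⁸ Pa
Convert: tau = 1.037 × 10⁸ Pa = 103.7 MPa
Final answer: tau = 103.7 MPa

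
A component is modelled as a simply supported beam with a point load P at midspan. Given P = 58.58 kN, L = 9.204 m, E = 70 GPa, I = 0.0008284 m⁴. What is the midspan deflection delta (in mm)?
Model: a simply supported beam with a point load P at midspan, so delta = (P·L^3) / (48·E·I).
Convert to SI units:
  P = 58.58 kN = 58580 N
  E = 70 GPa = 7 × 10¹⁰ Pa
Substitute:
  delta = (58580 × 9.204^3) / (48 × (7 × 10¹⁰) × 0.0008284)
  delta = 0.01641 m
Convert: delta = 0.01641 m = 16.41 mm
Final answer: delta = 16.41 mm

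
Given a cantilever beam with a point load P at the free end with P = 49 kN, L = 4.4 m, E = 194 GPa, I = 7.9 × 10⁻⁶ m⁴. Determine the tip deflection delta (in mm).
Model: a cantilever beam with a point load P at the free end, so delta = (P·L^3) / (3·E·I).
Convert to SI units:
  P = 49 kN = 49000 N
  E = 194 GPa = 1.94 × 10¹¹ Pa
Substitute:
  delta = (49000 × 4.4^3) / (3 × (1.94 × 10¹¹) × (7.9 × 10⁻⁶))
  delta = 0.9078 m
Convert: delta = 0.9078 m = 907.8 mm
Final answer: delta = 907.8 mm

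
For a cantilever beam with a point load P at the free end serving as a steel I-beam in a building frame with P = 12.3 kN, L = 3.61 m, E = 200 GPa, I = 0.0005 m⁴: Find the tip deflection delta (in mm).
Model: a cantilever beam with a point load P at the free end, so delta = (P·L^3) / (3·E·I).
Convert to SI units:
  P = 12.3 kN = 12300 N
  E = 200 GPa = 2 × 10¹¹ Pa
Substitute:
  delta = (12300 × 3.61^3) / (3 × (2 × 10¹¹) × 0.0005)
  delta = 0.001929 m
Convert: delta = 0.001929 m = 1.929 mm
Final answer: delta = 1.929 mm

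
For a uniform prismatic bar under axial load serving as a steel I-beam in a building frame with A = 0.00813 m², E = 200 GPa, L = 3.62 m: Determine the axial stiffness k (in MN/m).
Model: a uniform prismatic bar under axial load, so k = (A·E) / L.
Convert to SI units:
  E = 200 GPa = 2 × 10¹¹ Pa
Substitute:
  k = (0.00813 × (2 × 10¹¹)) / 3.62
  k = 4.492 × 10⁸ N/m
Convert: k = 4.492 × 10⁸ N/m = 449.2 MN/m
Final answer: k = 449.2 MN/m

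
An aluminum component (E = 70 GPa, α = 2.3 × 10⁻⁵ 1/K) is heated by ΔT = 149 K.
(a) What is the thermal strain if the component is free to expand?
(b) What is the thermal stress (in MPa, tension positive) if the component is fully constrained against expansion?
(a) Free thermal strain ε_th = α·ΔT = (2.3 × 10⁻⁵) × 149 = 0.003427
(b) Fully constrained, the expansion is suppressed, so σ = -E·α·ΔT. Convert E = 70 GPa = 7 × 10¹⁰ Pa.
  σ = -(7 × 10¹⁰) × (2.3 × 10⁻⁵) × 149 = -2.399 × 10⁸ Pa = -239.9 MPa (compressive)
Final answer: (a) ε_th = 0.003427, (b) σ = -239.9 MPa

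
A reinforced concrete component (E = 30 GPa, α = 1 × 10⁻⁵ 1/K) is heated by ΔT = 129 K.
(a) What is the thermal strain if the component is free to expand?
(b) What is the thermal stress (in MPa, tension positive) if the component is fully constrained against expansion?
(a) Free thermal strain ε_th = α·ΔT = (1 × 10⁻⁵) × 129 = 0.00129
(b) Fully constrained, the expansion is suppressed, so σ = -E·α·ΔT. Convert E = 30 GPa = 3 × 10¹⁰ Pa.
  σ = -(3 × 10¹⁰) × (1 × 10⁻⁵) × 129 = -3.87 × 10⁷ Pa = -38.7 MPa (compressive)
Final answer: (a) ε_th = 0.00129, (b) σ = -38.7 MPa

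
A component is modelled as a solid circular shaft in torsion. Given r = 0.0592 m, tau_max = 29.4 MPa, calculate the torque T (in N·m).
Model: a solid circular shaft in torsion, so tau_max = (2·T) / (π·r^3).
Solve for T: T = (π·tau_max·r^3) / 2.
Convert to SI units:
  tau_max = 29.4 MPa = 2.94 × 10⁷ Pa
Substitute:
  T = (π × (2.94 × 10⁷) × 0.0592^3) / 2
  T = 9581 N·m
Final answer: T = 9581 N·m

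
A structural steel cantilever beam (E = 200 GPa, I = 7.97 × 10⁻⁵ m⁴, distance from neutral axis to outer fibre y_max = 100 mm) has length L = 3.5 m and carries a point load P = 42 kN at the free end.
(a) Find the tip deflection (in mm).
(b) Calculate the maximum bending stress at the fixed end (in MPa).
(a) Tip deflection of a cantilever with an end point load: δ = P·L^3 / (3·E·I). Convert P = 42 kN = 42000 N, E = 200 GPa = 2 × 10¹¹ Pa.
  δ = (42000 × 3.5^3) / (3 × (2 × 10¹¹) × (7.97 × 10⁻⁵)) = 0.03766 m = 37.66 mm
(b) Maximum bending moment at the fixed end: M = P·L = 42000 × 3.5 = 147000 N·m. Convert y_max = 100 mm = 0.1 m.
  σ = M·y_max / I = (147000 × 0.1) / (7.97 × 10⁻⁵) = 1.844 × 10⁸ Pa = 184.4 MPa
Final answer: (a) δ = 37.66 mm, (b) σ = 184.4 MPa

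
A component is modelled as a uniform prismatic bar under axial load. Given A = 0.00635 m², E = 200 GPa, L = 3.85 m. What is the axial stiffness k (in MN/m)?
Model: a uniform prismatic bar under axial load, so k = (A·E) / L.
Convert to SI units:
  E = 200 GPa = 2 × 10¹¹ Pa
Substitute:
  k = (0.00635 × (2 × 10¹¹)) / 3.85
  k = 3.299 × 10⁸ N/m
Convert: k = 3.299 × 10⁸ N/m = 329.9 MN/m
Final answer: k = 329.9 MN/m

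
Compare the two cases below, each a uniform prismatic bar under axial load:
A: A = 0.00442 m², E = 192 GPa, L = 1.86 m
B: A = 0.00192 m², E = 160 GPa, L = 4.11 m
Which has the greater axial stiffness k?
Model: a uniform prismatic bar under axial load, so k = (A·E) / L (SI units).
  A: k = (0.00442 × (1.92 × 10¹¹)) / 1.86 = 4.563 × 10⁸ N/m = 456.3 MN/m
  B: k = (0.00192 × (1.6 × 10¹¹)) / 4.11 = 7.474 × 10⁷ N/m = 74.74 MN/m
456.3 MN/m > 74.74 MN/m, so A is larger.
Final answer: A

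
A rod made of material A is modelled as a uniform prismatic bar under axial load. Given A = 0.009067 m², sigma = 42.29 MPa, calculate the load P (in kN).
Model: a uniform prismatic bar under axial load, so sigma = P / A.
Solve for P: P = sigma·A.
Convert to SI units:
  sigma = 42.29 MPa = 4.229 × 10⁷ Pa
Substitute:
  P = (4.229 × 10⁷) × 0.009067
  P = 383400 N
Convert: P = 383400 N = 383.4 kN
Final answer: P = 383.4 kN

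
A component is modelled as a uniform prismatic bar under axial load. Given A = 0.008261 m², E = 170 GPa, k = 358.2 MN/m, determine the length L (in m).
Model: a uniform prismatic bar under axial load, so k = (A·E) / L.
Solve for L: L = (A·E) / k.
Convert to SI units:
  E = 170 GPa = 1.7 × 10¹¹ Pa
  k = 358.2 MN/m = 3.582 × 10⁸ N/m
Substitute:
  L = (0.008261 × (1.7 × 10¹¹)) / (3.582 × 10⁸)
  L = 3.921 m
Final answer: L = 3.921 m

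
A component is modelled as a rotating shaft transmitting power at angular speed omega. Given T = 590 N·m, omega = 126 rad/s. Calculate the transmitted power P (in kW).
Model: a rotating shaft transmitting power at angular speed omega, so P = T·omega.
Substitute:
  P = 590 × 126
  P = 74340 W
Convert: P = 74340 W = 74.34 kW
Final answer: P = 74.34 kW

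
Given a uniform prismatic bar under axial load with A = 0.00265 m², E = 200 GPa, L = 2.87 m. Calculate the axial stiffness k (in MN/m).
Model: a uniform prismatic bar under axial load, so k = (A·E) / L.
Convert to SI units:
  E = 200 GPa = 2 × 10¹¹ Pa
Substitute:
  k = (0.00265 × (2 × 10¹¹)) / 2.87
  k = 1.847 × 10⁸ N/m
Convert: k = 1.847 × 10⁸ N/m = 184.7 MN/m
Final answer: k = 184.7 MN/m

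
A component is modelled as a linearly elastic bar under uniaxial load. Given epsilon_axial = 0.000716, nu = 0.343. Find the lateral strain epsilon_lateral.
Model: a linearly elastic bar under uniaxial load, so epsilon_lateral = -nu·epsilon_axial.
Substitute:
  epsilon_lateral = -(0.343 × 0.000716)
  epsilon_lateral = -0.0002456
Final answer: epsilon_lateral = -0.0002456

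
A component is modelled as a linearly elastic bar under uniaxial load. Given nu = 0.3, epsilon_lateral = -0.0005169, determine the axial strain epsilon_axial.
Model: a linearly elastic bar under uniaxial load, so epsilon_lateral = -nu·epsilon_axial.
Solve for epsilon_axial: epsilon_axial = -epsilon_lateral / nu.
Substitute:
  epsilon_axial = -(-0.0005169) / 0.3
  epsilon_axial = 0.001723
Final answer: epsilon_axial = 0.001723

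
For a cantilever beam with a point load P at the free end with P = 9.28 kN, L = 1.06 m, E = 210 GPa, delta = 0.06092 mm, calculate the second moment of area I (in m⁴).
Model: a cantilever beam with a point load P at the free end, so delta = (P·L^3) / (3·E·I).
Solve for I: I = (P·L^3) / (3·delta·E).
Convert to SI units:
  P = 9.28 kN = 9280 N
  E = 210 GPa = 2.1 × 10¹¹ Pa
  delta = 0.06092 mm = 6.092 × 10⁻⁵ m
Substitute:
  I = (9280 × 1.06^3) / (3 × (6.092 × 10⁻⁵) × (2.1 × 10¹¹))
  I = 0.000288 m⁴
Final answer: I = 0.000288 m⁴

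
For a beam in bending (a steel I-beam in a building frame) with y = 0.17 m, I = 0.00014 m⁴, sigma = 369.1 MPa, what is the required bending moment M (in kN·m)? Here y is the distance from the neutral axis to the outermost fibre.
Model: a beam in bending, so sigma = (M·y) / I.
Solve for M: M = (sigma·I) / y.
Convert to SI units:
  sigma = 369.1 MPa = 3.691 × 10⁸ Pa
Substitute:
  M = ((3.691 × 10⁸) × 0.00014) / 0.17
  M = 304000 N·m
Convert: M = 304000 N·m = 304 kN·m
Final answer: M = 304 kN·m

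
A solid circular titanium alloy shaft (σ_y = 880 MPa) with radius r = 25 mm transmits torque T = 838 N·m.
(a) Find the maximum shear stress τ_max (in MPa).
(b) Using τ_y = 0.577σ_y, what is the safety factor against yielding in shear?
(a) For a solid circular shaft, τ_max = T·r/J with J = π·r^4/2, i.e. τ_max = 2·T / (π·r^3). Convert r = 25 mm = 0.025 m.
  τ_max = (2 × 838) / (π × 0.025^3) = 3.414 × 10⁷ Pa = 34.14 MPa
(b) τ_y = 0.577 × 880 = 507.76 MPa
  SF = τ_y/τ_max = 507.76 / 34.14 = 14.87
Final answer: (a) τ_max = 34.14 MPa, (b) SF = 14.87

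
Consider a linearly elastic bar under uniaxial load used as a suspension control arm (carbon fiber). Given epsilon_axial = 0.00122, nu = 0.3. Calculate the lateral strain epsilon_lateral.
Model: a linearly elastic bar under uniaxial load, so epsilon_lateral = -nu·epsilon_axial.
Substitute:
  epsilon_lateral = -(0.3 × 0.00122)
  epsilon_lateral = -0.000366
Final answer: epsilon_lateral = -0.000366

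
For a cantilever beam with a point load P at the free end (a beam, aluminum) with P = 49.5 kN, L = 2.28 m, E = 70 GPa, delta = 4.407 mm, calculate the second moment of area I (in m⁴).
Model: a cantilever beam with a point load P at the free end, so delta = (P·L^3) / (3·E·I).
Solve for I: I = (P·L^3) / (3·delta·E).
Convert to SI units:
  P = 49.5 kN = 49500 N
  E = 70 GPa = 7 × 10¹⁰ Pa
  delta = 4.407 mm = 0.004407 m
Substitute:
  I = (49500 × 2.28^3) / (3 × 0.004407 × (7 × 10¹⁰))
  I = 0.0006339 m⁴
Final answer: I = 0.0006339 m⁴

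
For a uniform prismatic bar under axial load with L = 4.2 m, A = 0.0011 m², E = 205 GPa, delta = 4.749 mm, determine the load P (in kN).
Model: a uniform prismatic bar under axial load, so delta = (P·L) / (A·E).
Solve for P: P = (delta·A·E) / L.
Convert to SI units:
  E = 205 GPa = 2.05 × 10¹¹ Pa
  delta = 4.749 mm = 0.004749 m
Substitute:
  P = (0.004749 × 0.0011 × (2.05 × 10¹¹)) / 4.2
  P = 255000 N
Convert: P = 255000 N = 255 kN
Final answer: P = 255 kN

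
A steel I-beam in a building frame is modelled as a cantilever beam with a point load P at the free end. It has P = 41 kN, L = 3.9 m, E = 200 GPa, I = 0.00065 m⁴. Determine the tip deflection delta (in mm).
Model: a cantilever beam with a point load P at the free end, so delta = (P·L^3) / (3·E·I).
Convert to SI units:
  P = 41 kN = 41000 N
  E = 200 GPa = 2 × 10¹¹ Pa
Substitute:
  delta = (41000 × 3.9^3) / (3 × (2 × 10¹¹) × 0.00065)
  delta = 0.006236 m
Convert: delta = 0.006236 m = 6.236 mm
Final answer: delta = 6.236 mm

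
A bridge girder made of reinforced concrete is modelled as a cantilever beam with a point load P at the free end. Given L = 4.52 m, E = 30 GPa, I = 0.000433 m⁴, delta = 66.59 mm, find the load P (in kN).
Model: a cantilever beam with a point load P at the free end, so delta = (P·L^3) / (3·E·I).
Solve for P: P = (3·delta·E·I) / L^3.
Convert to SI units:
  E = 30 GPa = 3 × 10¹⁰ Pa
  delta = 66.59 mm = 0.06659 m
Substitute:
  P = (3 × 0.06659 × (3 × 10¹⁰) × 0.000433) / 4.52^3
  P = 28100 N
Convert: P = 28100 N = 28.1 kN
Final answer: P = 28.1 kN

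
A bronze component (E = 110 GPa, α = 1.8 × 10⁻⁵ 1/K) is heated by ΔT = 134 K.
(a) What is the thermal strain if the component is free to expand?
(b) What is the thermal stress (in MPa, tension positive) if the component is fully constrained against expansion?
(a) Free thermal strain ε_th = α·ΔT = (1.8 × 10⁻⁵) × 134 = 0.002412
(b) Fully constrained, the expansion is suppressed, so σ = -E·α·ΔT. Convert E = 110 GPa = 1.1 × 10¹¹ Pa.
  σ = -(1.1 × 10¹¹) × (1.8 × 10⁻⁵) × 134 = -2.653 × 10⁸ Pa = -265.3 MPa (compressive)
Final answer: (a) ε_th = 0.002412, (b) σ = -265.3 MPa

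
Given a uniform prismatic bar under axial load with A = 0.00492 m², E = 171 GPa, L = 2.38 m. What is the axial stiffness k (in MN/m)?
Model: a uniform prismatic bar under axial load, so k = (A·E) / L.
Convert to SI units:
  E = 171 GPa = 1.71 × 10¹¹ Pa
Substitute:
  k = (0.00492 × (1.71 × 10¹¹)) / 2.38
  k = 3.535 × 10⁸ N/m
Convert: k = 3.535 × 10⁸ N/m = 353.5 MN/m
Final answer: k = 353.5 MN/m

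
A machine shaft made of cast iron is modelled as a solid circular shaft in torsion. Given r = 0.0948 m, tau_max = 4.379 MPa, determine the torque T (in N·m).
Model: a solid circular shaft in torsion, so tau_max = (2·T) / (π·r^3).
Solve for T: T = (π·tau_max·r^3) / 2.
Convert to SI units:
  tau_max = 4.379 MPa = 4.379 × 10⁶ Pa
Substitute:
  T = (π × (4.379 × 10⁶) × 0.0948^3) / 2
  T = 5860 N·m
Final answer: T = 5860 N·m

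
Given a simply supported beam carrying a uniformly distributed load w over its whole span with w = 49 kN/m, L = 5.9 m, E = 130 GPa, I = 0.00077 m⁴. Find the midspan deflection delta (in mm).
Model: a simply supported beam carrying a uniformly distributed load w over its whole span, so delta = (5·w·L^4) / (384·E·I).
Convert to SI units:
  w = 49 kN/m = 49000 N/m
  E = 130 GPa = 1.3 × 10¹¹ Pa
Substitute:
  delta = (5 × 49000 × 5.9^4) / (384 × (1.3 × 10¹¹) × 0.00077)
  delta = 0.007723 m
Convert: delta = 0.007723 m = 7.723 mm
Final answer: delta = 7.723 mm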